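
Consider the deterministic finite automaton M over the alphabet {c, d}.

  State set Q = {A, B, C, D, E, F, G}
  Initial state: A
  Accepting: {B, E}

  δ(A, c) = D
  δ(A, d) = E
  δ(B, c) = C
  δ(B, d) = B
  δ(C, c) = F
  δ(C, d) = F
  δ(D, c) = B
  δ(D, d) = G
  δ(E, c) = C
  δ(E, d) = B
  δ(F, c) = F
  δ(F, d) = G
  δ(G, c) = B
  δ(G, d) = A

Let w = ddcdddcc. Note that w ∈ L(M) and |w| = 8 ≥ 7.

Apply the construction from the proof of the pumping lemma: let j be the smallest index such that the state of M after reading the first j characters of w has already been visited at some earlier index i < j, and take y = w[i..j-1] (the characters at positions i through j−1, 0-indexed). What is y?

ddcddd

Run of M on w = d d c d d d c c:
  step 0: A  (start)
  step 1: E  (read d: A→E)
  step 2: B  (read d: E→B)
  step 3: C  (read c: B→C)
  step 4: F  (read d: C→F)
  step 5: G  (read d: F→G)
  step 6: A  (read d: G→A)   ← first repeat (A seen earlier)
  step 7: D  (read c: A→D)
  step 8: B  (read c: D→B)

So i = 0, j = 6, giving x = w[0:0] = ε, y = w[0:6] = ddcddd, z = w[6:8] = cc.
Check: |xy| = 6 ≤ 7 and |y| = 6 ≥ 1. Reading y takes M from A back to A, so every xyⁱz is accepted.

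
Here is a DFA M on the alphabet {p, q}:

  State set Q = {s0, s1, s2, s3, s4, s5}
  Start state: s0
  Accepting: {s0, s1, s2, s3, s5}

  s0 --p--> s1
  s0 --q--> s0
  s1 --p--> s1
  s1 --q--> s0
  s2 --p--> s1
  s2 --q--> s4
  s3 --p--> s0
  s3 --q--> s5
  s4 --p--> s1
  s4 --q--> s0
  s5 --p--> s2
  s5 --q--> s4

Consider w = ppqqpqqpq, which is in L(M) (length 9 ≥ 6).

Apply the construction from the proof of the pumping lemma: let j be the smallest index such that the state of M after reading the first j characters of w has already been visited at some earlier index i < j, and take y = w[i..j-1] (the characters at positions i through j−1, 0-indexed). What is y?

p

Run of M on w = p p q q p q q p q:
  step 0: s0  (start)
  step 1: s1  (read p: s0→s1)
  step 2: s1  (read p: s1→s1)   ← first repeat (s1 seen earlier)
  step 3: s0  (read q: s1→s0)
  step 4: s0  (read q: s0→s0)
  step 5: s1  (read p: s0→s1)
  step 6: s0  (read q: s1→s0)
  step 7: s0  (read q: s0→s0)
  step 8: s1  (read p: s0→s1)
  step 9: s0  (read q: s1→s0)

So i = 1, j = 2, giving x = w[0:1] = p, y = w[1:2] = p, z = w[2:9] = qqpqqpq.
Check: |xy| = 2 ≤ 6 and |y| = 1 ≥ 1. Reading y takes M from s1 back to s1, so every xyⁱz is accepted.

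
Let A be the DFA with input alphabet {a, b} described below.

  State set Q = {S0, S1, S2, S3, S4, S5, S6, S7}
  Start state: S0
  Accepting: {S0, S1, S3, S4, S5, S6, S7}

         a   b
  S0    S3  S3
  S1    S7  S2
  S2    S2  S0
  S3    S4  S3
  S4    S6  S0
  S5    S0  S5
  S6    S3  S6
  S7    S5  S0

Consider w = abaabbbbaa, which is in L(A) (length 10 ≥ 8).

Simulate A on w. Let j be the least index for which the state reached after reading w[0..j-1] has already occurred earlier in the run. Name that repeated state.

S3

Run of A on w = a b a a b b b b a a:
  step 0: S0  (start)
  step 1: S3  (read a: S0→S3)
  step 2: S3  (read b: S3→S3)   ← first repeat (S3 seen earlier)
  step 3: S4  (read a: S3→S4)
  step 4: S6  (read a: S4→S6)
  step 5: S6  (read b: S6→S6)
  step 6: S6  (read b: S6→S6)
  step 7: S6  (read b: S6→S6)
  step 8: S6  (read b: S6→S6)
  step 9: S3  (read a: S6→S3)
  step 10: S4  (read a: S3→S4)

The earliest repeat is at step j = 2: A is in S3, which it already visited at step i = 1.
With |Q| = 8, pigeonhole forces a state repeat no later than step 8; the substring read between the first and second visits to that state can be pumped.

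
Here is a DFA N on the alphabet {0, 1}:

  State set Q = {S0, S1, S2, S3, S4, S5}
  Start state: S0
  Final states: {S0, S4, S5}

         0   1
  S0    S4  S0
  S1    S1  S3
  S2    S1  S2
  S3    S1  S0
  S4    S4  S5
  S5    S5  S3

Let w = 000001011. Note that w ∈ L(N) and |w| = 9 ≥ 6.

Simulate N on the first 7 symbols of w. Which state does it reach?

S5

State sequence: S0 -0-> S4 -0-> S4 -0-> S4 -0-> S4 -0-> S4 -1-> S5 -0-> S5

After reading 7 characters, N is in state S5.
(This kind of state-tracing is the core of the pumping-lemma construction: with 6 states, pigeonhole forces a repeat within the first 6 steps.)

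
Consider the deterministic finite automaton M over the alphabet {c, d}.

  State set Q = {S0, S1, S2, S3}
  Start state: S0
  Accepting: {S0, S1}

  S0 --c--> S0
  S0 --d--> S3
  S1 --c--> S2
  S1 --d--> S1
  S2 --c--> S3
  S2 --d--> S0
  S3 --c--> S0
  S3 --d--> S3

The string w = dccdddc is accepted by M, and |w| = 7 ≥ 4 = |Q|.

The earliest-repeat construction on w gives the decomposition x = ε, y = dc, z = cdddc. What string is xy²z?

dcdccdddc

xy^2z = ε·dc·dc·cdddc = dcdccdddc.
Reading y = dc takes M from S0 back to S0, so after x·y·y the machine is still in S0, and z then leads to the accepting state S0. Hence dcdccdddc ∈ L(M).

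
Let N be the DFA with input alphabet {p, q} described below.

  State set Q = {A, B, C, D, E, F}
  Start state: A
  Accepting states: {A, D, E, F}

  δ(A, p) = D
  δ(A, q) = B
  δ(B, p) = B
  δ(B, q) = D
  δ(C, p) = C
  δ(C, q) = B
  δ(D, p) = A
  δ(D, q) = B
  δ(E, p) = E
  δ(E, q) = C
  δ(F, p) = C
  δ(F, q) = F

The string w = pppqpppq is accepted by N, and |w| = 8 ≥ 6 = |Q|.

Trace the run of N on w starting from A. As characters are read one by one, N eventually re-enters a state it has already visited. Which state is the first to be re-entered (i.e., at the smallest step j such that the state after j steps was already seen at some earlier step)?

A

State sequence: A -p-> D -p-> A -p-> D -q-> B -p-> B -p-> B -p-> B -q-> D
First repeat at step 2: A was already visited.

The earliest repeat is at step j = 2: N is in A, which it already visited at step i = 0.
Pumping length from the standard proof: p = 6 (the number of states). The repeated state found above gives |xy| = j ≤ 6 and |y| = j − i ≥ 1.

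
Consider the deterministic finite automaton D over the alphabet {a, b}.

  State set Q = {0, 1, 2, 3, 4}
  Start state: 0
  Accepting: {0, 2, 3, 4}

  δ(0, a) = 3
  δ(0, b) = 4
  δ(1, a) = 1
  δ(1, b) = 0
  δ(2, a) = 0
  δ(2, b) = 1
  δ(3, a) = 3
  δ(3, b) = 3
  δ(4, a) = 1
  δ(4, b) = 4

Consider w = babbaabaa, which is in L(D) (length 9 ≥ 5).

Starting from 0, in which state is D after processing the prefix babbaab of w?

0

State sequence: 0 -b-> 4 -a-> 1 -b-> 0 -b-> 4 -a-> 1 -a-> 1 -b-> 0

After reading 7 characters, D is in state 0.
(This kind of state-tracing is the core of the pumping-lemma construction: with 5 states, pigeonhole forces a repeat within the first 5 steps.)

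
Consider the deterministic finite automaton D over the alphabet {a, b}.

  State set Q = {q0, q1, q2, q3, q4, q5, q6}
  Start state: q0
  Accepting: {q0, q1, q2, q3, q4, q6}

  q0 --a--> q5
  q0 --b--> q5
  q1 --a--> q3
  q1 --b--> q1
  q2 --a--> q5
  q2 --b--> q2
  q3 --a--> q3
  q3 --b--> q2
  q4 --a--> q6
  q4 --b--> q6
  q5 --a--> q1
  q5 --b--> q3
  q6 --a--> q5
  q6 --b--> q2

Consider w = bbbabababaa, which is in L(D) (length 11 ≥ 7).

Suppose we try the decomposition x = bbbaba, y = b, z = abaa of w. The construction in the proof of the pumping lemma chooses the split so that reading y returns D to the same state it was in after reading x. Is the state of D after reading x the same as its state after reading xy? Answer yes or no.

State sequence: q0 -b-> q5 -b-> q3 -b-> q2 -a-> q5 -b-> q3 -a-> q3 -b-> q2

After x (step 6): q3. After xy (step 7): q2.
They differ (q3 ≠ q2), so y is not a cycle from the state after x; this split is not the one the pumping-lemma construction produces, and pumping y need not keep the string in L(D).

no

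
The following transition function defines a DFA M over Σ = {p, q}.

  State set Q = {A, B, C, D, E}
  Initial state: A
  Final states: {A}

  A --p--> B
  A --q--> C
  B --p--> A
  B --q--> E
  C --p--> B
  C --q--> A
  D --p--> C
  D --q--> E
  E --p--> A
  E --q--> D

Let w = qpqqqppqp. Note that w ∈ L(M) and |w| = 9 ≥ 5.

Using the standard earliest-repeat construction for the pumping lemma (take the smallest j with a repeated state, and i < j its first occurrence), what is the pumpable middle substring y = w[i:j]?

Run of M on w = q p q q q p p q p:
  step 0: A  (start)
  step 1: C  (read q: A→C)
  step 2: B  (read p: C→B)
  step 3: E  (read q: B→E)
  step 4: D  (read q: E→D)
  step 5: E  (read q: D→E)   ← first repeat (E seen earlier)
  step 6: A  (read p: E→A)
  step 7: B  (read p: A→B)
  step 8: E  (read q: B→E)
  step 9: A  (read p: E→A)

So i = 3, j = 5, giving x = w[0:3] = qpq, y = w[3:5] = qq, z = w[5:9] = ppqp.
Check: |xy| = 5 ≤ 5 and |y| = 2 ≥ 1. Reading y takes M from E back to E, so every xyⁱz is accepted.

qq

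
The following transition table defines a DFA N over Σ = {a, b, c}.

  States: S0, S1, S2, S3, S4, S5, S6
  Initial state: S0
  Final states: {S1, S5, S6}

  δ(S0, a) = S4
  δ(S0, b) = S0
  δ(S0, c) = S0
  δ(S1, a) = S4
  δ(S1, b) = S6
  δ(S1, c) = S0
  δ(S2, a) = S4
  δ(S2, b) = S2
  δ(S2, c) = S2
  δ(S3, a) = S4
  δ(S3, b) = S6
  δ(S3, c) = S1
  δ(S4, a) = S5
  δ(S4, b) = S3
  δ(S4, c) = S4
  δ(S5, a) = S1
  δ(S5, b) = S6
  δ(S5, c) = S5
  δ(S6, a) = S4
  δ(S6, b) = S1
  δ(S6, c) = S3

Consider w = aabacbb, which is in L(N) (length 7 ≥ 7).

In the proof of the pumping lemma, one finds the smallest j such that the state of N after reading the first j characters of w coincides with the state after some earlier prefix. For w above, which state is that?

S4

Run of N on w = a a b a c b b:
  step 0: S0  (start)
  step 1: S4  (read a: S0→S4)
  step 2: S5  (read a: S4→S5)
  step 3: S6  (read b: S5→S6)
  step 4: S4  (read a: S6→S4)   ← first repeat (S4 seen earlier)
  step 5: S4  (read c: S4→S4)
  step 6: S3  (read b: S4→S3)
  step 7: S6  (read b: S3→S6)

The earliest repeat is at step j = 4: N is in S4, which it already visited at step i = 1.
The DFA has 7 states, so the proof of the pumping lemma guarantees a repeated state among the first 7+1 visited; the segment between the two visits is the pumpable y.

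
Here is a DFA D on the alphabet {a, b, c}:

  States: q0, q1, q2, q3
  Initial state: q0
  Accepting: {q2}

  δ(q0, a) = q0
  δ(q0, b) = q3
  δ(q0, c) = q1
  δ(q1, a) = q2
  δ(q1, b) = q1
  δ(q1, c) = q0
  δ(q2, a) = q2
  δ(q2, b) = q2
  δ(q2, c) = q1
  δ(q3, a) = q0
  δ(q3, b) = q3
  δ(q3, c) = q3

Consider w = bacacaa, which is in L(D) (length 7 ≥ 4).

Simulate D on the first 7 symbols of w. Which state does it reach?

q2

Run of D on the first 7 characters of w = b a c a c a a:
  step 0: q0  (start)
  step 1: q3  (read b: q0→q3)
  step 2: q0  (read a: q3→q0)
  step 3: q1  (read c: q0→q1)
  step 4: q2  (read a: q1→q2)
  step 5: q1  (read c: q2→q1)
  step 6: q2  (read a: q1→q2)
  step 7: q2  (read a: q2→q2)

After reading 7 characters, D is in state q2.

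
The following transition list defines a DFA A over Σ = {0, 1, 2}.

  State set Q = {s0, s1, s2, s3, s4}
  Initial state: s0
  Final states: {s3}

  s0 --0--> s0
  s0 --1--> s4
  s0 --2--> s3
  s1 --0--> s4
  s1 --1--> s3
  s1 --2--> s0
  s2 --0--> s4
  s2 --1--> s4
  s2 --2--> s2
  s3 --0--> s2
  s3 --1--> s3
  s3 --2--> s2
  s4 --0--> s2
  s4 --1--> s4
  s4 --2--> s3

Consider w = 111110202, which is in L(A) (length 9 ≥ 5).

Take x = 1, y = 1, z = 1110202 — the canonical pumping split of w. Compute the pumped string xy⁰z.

xy⁰z = xz = 1·1110202 = 11110202.
Reading y = 1 takes A from s4 back to s4, so after x the machine is still in s4, and z then leads to the accepting state s3. Hence 11110202 ∈ L(A).

11110202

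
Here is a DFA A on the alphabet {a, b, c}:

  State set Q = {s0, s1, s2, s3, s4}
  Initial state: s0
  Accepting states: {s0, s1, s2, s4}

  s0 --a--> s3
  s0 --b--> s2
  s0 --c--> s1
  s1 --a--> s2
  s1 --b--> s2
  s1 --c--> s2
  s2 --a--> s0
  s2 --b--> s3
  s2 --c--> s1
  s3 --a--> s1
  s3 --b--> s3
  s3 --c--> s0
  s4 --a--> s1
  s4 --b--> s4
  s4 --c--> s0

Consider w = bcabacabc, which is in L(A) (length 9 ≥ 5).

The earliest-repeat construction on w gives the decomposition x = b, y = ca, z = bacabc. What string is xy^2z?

bcacabacabc

xy^2z = b·ca·ca·bacabc = bcacabacabc.
Reading y = ca takes A from s2 back to s2, so after x·y·y the machine is still in s2, and z then leads to the accepting state s1. Hence bcacabacabc ∈ L(A).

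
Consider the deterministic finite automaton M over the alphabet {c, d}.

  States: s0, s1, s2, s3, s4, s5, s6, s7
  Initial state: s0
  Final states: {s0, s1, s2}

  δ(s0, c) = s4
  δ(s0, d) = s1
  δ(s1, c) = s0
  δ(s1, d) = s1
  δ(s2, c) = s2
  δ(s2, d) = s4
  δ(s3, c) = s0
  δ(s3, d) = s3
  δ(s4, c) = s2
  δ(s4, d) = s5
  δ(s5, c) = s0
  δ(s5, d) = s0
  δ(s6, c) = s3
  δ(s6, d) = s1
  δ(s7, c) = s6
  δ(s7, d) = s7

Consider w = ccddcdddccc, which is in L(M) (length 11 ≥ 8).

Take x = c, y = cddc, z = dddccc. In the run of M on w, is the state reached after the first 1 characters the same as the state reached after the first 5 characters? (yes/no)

no

State sequence: s0 -c-> s4 -c-> s2 -d-> s4 -d-> s5 -c-> s0

After x (step 1): s4. After xy (step 5): s0.
They differ (s4 ≠ s0), so y is not a cycle from the state after x; this split is not the one the pumping-lemma construction produces, and pumping y need not keep the string in L(M).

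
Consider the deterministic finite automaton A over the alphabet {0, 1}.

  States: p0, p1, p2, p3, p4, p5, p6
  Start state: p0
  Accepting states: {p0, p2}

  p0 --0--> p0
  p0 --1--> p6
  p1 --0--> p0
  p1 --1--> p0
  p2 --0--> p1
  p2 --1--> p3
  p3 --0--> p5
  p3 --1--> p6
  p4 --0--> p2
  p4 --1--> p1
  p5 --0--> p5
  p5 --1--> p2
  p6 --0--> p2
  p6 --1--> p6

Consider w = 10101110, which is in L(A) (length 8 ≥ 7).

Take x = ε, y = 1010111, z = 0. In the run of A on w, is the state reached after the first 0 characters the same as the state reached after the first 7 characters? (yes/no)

Run of A on the first 7 characters of w = 1 0 1 0 1 1 1:
  step 0: p0  (start)
  step 1: p6  (read 1: p0→p6)
  step 2: p2  (read 0: p6→p2)
  step 3: p3  (read 1: p2→p3)
  step 4: p5  (read 0: p3→p5)
  step 5: p2  (read 1: p5→p2)
  step 6: p3  (read 1: p2→p3)
  step 7: p6  (read 1: p3→p6)

After x (step 0): p0. After xy (step 7): p6.
They differ (p0 ≠ p6), so y is not a cycle from the state after x; this split is not the one the pumping-lemma construction produces, and pumping y need not keep the string in L(A).

no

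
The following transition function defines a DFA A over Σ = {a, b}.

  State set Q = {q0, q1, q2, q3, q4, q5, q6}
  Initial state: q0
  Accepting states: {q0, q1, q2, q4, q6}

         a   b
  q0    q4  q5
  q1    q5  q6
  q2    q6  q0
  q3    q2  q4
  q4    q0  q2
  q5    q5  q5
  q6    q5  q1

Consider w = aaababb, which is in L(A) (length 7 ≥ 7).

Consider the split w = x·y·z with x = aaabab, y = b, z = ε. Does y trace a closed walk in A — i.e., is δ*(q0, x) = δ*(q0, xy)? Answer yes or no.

Run of A on the first 7 characters of w = a a a b a b b:
  step 0: q0  (start)
  step 1: q4  (read a: q0→q4)
  step 2: q0  (read a: q4→q0)
  step 3: q4  (read a: q0→q4)
  step 4: q2  (read b: q4→q2)
  step 5: q6  (read a: q2→q6)
  step 6: q1  (read b: q6→q1)
  step 7: q6  (read b: q1→q6)

After x (step 6): q1. After xy (step 7): q6.
They differ (q1 ≠ q6), so y is not a cycle from the state after x; this split is not the one the pumping-lemma construction produces, and pumping y need not keep the string in L(A).

no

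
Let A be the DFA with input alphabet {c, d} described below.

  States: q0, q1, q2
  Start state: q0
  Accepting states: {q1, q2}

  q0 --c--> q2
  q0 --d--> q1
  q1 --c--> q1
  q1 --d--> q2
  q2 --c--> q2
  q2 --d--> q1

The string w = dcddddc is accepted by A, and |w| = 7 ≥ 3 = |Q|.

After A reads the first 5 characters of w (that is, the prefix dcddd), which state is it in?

q2

Run of A on the first 5 characters of w = d c d d d:
  step 0: q0  (start)
  step 1: q1  (read d: q0→q1)
  step 2: q1  (read c: q1→q1)
  step 3: q2  (read d: q1→q2)
  step 4: q1  (read d: q2→q1)
  step 5: q2  (read d: q1→q2)

After reading 5 characters, A is in state q2.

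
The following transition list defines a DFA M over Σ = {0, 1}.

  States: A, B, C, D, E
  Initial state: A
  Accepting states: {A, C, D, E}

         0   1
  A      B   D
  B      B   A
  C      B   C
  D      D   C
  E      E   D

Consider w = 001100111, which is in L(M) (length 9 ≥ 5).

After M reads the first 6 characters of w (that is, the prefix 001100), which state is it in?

State sequence: A -0-> B -0-> B -1-> A -1-> D -0-> D -0-> D

After reading 6 characters, M is in state D.

D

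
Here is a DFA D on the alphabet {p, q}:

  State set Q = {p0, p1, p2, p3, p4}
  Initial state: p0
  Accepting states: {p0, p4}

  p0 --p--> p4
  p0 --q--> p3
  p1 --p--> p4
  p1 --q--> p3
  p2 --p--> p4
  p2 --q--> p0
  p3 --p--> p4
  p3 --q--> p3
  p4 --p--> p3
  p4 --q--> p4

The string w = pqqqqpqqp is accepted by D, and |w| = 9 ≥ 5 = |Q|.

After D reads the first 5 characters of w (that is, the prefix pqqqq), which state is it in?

p4

State sequence: p0 -p-> p4 -q-> p4 -q-> p4 -q-> p4 -q-> p4

After reading 5 characters, D is in state p4.
(This kind of state-tracing is the core of the pumping-lemma construction: with 5 states, pigeonhole forces a repeat within the first 5 steps.)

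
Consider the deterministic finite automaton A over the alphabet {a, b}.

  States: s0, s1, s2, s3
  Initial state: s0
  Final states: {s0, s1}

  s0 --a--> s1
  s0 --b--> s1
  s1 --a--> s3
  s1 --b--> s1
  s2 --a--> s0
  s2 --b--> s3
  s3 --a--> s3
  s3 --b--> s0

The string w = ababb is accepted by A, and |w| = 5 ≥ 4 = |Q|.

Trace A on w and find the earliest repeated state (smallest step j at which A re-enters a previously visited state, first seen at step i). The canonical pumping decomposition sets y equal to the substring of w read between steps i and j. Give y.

b

Run of A on w = a b a b b:
  step 0: s0  (start)
  step 1: s1  (read a: s0→s1)
  step 2: s1  (read b: s1→s1)   ← first repeat (s1 seen earlier)
  step 3: s3  (read a: s1→s3)
  step 4: s0  (read b: s3→s0)
  step 5: s1  (read b: s0→s1)

So i = 1, j = 2, giving x = w[0:1] = a, y = w[1:2] = b, z = w[2:5] = abb.
Check: |xy| = 2 ≤ 4 and |y| = 1 ≥ 1. Reading y takes A from s1 back to s1, so every xyⁱz is accepted.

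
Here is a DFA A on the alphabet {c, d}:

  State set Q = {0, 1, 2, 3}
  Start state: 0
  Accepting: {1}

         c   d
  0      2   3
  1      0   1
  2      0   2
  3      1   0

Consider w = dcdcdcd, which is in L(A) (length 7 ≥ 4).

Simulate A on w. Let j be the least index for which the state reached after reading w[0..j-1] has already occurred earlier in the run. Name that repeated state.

Run of A on w = d c d c d c d:
  step 0: 0  (start)
  step 1: 3  (read d: 0→3)
  step 2: 1  (read c: 3→1)
  step 3: 1  (read d: 1→1)   ← first repeat (1 seen earlier)
  step 4: 0  (read c: 1→0)
  step 5: 3  (read d: 0→3)
  step 6: 1  (read c: 3→1)
  step 7: 1  (read d: 1→1)

The earliest repeat is at step j = 3: A is in 1, which it already visited at step i = 2.
Pumping length from the standard proof: p = 4 (the number of states). The repeated state found above gives |xy| = j ≤ 4 and |y| = j − i ≥ 1.

1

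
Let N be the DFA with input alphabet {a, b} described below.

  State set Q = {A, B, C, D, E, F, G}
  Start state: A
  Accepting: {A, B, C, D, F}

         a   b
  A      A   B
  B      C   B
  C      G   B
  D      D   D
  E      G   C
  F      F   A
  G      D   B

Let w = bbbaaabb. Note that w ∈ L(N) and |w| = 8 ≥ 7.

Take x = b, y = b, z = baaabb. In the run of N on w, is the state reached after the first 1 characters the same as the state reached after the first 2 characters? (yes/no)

yes

Run of N on the first 2 characters of w = b b:
  step 0: A  (start)
  step 1: B  (read b: A→B)
  step 2: B  (read b: B→B)

After x (step 1): B. After xy (step 2): B.
They match, so y = b drives N around a cycle from B back to itself; pumping y any number of times keeps N in B before reading z, and xyⁱz ∈ L(N) for every i ≥ 0.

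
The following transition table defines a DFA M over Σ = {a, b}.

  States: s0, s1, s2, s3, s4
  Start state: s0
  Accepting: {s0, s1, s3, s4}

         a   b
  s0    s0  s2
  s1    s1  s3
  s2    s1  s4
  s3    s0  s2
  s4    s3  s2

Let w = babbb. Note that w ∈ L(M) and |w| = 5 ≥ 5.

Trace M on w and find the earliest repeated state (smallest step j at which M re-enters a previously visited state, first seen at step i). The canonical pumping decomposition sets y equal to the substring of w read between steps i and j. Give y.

abb

State sequence: s0 -b-> s2 -a-> s1 -b-> s3 -b-> s2 -b-> s4
First repeat at step 4: s2 was already visited.

So i = 1, j = 4, giving x = w[0:1] = b, y = w[1:4] = abb, z = w[4:5] = b.
Check: |xy| = 4 ≤ 5 and |y| = 3 ≥ 1. Reading y takes M from s2 back to s2, so every xyⁱz is accepted.
The DFA has 5 states, so the proof of the pumping lemma guarantees a repeated state among the first 5+1 visited; the segment between the two visits is the pumpable y.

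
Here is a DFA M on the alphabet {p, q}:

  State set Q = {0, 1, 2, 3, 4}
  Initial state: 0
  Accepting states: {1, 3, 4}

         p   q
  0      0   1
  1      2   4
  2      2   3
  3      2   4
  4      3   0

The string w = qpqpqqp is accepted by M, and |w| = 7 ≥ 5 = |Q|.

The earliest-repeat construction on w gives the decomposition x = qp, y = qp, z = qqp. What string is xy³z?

xy^3z = qp·qp·qp·qp·qqp = qpqpqpqpqqp.
Reading y = qp takes M from 2 back to 2, so after x·y·y·y the machine is still in 2, and z then leads to the accepting state 3. Hence qpqpqpqpqqp ∈ L(M).

qpqpqpqpqqp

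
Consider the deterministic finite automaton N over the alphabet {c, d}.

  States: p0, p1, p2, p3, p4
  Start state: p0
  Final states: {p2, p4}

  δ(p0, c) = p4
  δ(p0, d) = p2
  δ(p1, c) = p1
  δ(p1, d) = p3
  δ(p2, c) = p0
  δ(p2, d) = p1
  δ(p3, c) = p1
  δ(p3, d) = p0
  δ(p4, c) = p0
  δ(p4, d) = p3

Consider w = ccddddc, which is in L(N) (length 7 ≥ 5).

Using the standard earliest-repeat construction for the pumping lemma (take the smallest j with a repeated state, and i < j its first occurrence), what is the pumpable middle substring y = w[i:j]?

cc

Run of N on w = c c d d d d c:
  step 0: p0  (start)
  step 1: p4  (read c: p0→p4)
  step 2: p0  (read c: p4→p0)   ← first repeat (p0 seen earlier)
  step 3: p2  (read d: p0→p2)
  step 4: p1  (read d: p2→p1)
  step 5: p3  (read d: p1→p3)
  step 6: p0  (read d: p3→p0)
  step 7: p4  (read c: p0→p4)

So i = 0, j = 2, giving x = w[0:0] = ε, y = w[0:2] = cc, z = w[2:7] = ddddc.
Check: |xy| = 2 ≤ 5 and |y| = 2 ≥ 1. Reading y takes N from p0 back to p0, so every xyⁱz is accepted.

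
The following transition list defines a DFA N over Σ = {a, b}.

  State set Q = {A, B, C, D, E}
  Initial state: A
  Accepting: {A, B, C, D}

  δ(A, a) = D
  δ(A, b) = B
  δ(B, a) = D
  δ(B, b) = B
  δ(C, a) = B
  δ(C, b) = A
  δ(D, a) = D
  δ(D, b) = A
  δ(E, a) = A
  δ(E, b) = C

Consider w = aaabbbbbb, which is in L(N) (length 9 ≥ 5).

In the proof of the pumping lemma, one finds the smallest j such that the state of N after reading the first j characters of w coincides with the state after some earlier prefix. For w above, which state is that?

State sequence: A -a-> D -a-> D -a-> D -b-> A -b-> B -b-> B -b-> B -b-> B -b-> B
First repeat at step 2: D was already visited.

The earliest repeat is at step j = 2: N is in D, which it already visited at step i = 1.

D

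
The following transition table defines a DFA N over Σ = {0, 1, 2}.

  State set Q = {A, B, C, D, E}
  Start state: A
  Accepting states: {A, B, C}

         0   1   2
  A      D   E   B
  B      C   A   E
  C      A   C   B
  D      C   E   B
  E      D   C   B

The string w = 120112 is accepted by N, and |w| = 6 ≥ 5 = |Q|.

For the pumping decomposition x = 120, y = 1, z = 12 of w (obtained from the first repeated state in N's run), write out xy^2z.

xy^2z = 120·1·1·12 = 1201112.
Reading y = 1 takes N from C back to C, so after x·y·y the machine is still in C, and z then leads to the accepting state B. Hence 1201112 ∈ L(N).

1201112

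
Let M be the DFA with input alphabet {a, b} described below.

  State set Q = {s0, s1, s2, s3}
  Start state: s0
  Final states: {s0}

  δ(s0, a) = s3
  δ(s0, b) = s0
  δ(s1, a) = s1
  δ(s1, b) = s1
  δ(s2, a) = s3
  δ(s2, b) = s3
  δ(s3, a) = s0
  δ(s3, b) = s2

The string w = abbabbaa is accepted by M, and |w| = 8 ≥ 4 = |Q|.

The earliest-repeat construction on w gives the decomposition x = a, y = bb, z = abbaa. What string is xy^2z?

xy^2z = a·bb·bb·abbaa = abbbbabbaa.
Reading y = bb takes M from s3 back to s3, so after x·y·y the machine is still in s3, and z then leads to the accepting state s0. Hence abbbbabbaa ∈ L(M).

abbbbabbaa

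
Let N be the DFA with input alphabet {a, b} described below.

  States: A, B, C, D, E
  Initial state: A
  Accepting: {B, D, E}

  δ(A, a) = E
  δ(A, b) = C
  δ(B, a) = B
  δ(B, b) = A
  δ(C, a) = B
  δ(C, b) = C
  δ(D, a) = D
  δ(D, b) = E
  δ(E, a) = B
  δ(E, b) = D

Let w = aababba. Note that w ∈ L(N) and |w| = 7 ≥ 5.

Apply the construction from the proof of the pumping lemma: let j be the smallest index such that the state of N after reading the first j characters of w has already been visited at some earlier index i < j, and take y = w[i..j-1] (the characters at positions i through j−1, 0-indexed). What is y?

Run of N on w = a a b a b b a:
  step 0: A  (start)
  step 1: E  (read a: A→E)
  step 2: B  (read a: E→B)
  step 3: A  (read b: B→A)   ← first repeat (A seen earlier)
  step 4: E  (read a: A→E)
  step 5: D  (read b: E→D)
  step 6: E  (read b: D→E)
  step 7: B  (read a: E→B)

So i = 0, j = 3, giving x = w[0:0] = ε, y = w[0:3] = aab, z = w[3:7] = abba.
Check: |xy| = 3 ≤ 5 and |y| = 3 ≥ 1. Reading y takes N from A back to A, so every xyⁱz is accepted.
Since N has 5 states, any run of length ≥ 5 visits 5+1 states, so by pigeonhole some state repeats within the first 5 steps — that repeat gives the pumpable loop.

aab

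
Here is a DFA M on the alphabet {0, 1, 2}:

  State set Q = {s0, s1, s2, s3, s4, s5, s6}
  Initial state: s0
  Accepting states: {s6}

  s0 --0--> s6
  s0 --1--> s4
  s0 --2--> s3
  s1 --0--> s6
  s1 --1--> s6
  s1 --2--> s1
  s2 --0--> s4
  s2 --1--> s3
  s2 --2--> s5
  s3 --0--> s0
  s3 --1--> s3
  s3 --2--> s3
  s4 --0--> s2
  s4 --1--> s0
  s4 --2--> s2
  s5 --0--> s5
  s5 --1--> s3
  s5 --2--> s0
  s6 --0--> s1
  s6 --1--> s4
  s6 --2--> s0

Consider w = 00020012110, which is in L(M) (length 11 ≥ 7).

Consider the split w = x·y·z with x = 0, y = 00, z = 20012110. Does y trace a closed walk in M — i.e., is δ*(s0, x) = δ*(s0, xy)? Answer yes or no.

State sequence: s0 -0-> s6 -0-> s1 -0-> s6

After x (step 1): s6. After xy (step 3): s6.
They match, so y = 00 drives M around a cycle from s6 back to itself; pumping y any number of times keeps M in s6 before reading z, and xyⁱz ∈ L(M) for every i ≥ 0.

yes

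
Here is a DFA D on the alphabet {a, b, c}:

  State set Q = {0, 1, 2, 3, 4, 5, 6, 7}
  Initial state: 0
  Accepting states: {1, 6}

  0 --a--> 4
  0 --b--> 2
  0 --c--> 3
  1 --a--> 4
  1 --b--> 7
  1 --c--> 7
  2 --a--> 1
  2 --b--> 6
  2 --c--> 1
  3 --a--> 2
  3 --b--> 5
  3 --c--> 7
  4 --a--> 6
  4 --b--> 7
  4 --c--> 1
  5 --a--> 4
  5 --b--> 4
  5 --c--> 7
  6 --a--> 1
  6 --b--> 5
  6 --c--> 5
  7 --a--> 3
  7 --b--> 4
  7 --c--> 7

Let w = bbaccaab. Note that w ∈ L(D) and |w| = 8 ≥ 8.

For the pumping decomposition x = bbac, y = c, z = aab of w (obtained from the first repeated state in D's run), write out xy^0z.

bbacaab

xy⁰z = xz = bbac·aab = bbacaab.
Reading y = c takes D from 7 back to 7, so after x the machine is still in 7, and z then leads to the accepting state 6. Hence bbacaab ∈ L(D).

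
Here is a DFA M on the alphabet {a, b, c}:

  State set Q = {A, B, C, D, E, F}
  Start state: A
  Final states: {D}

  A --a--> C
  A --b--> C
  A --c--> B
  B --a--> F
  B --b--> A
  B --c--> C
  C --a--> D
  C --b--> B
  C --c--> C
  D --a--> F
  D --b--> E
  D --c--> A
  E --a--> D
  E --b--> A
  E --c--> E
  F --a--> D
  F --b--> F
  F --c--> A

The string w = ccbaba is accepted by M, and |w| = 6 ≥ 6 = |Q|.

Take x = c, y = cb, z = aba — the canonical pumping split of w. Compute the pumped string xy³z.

xy^3z = c·cb·cb·cb·aba = ccbcbcbaba.
Reading y = cb takes M from B back to B, so after x·y·y·y the machine is still in B, and z then leads to the accepting state D. Hence ccbcbcbaba ∈ L(M).

ccbcbcbaba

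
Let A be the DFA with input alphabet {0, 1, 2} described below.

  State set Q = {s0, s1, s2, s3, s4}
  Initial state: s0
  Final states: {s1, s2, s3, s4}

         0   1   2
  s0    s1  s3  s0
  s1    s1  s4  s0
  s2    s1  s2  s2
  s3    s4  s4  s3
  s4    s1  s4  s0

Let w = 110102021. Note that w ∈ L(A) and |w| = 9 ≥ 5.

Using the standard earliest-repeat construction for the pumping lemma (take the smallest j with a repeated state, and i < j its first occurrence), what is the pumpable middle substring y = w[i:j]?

State sequence: s0 -1-> s3 -1-> s4 -0-> s1 -1-> s4 -0-> s1 -2-> s0 -0-> s1 -2-> s0 -1-> s3
First repeat at step 4: s4 was already visited.

So i = 2, j = 4, giving x = w[0:2] = 11, y = w[2:4] = 01, z = w[4:9] = 02021.
Check: |xy| = 4 ≤ 5 and |y| = 2 ≥ 1. Reading y takes A from s4 back to s4, so every xyⁱz is accepted.
Pumping length from the standard proof: p = 5 (the number of states). The repeated state found above gives |xy| = j ≤ 5 and |y| = j − i ≥ 1.

01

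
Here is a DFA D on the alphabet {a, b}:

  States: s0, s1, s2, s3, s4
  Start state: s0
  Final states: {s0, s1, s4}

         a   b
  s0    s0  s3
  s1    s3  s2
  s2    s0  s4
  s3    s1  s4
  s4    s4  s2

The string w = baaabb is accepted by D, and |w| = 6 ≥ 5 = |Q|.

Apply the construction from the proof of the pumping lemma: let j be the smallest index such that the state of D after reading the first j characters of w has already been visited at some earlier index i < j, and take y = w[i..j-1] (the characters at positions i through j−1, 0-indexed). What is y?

aa

Run of D on w = b a a a b b:
  step 0: s0  (start)
  step 1: s3  (read b: s0→s3)
  step 2: s1  (read a: s3→s1)
  step 3: s3  (read a: s1→s3)   ← first repeat (s3 seen earlier)
  step 4: s1  (read a: s3→s1)
  step 5: s2  (read b: s1→s2)
  step 6: s4  (read b: s2→s4)

So i = 1, j = 3, giving x = w[0:1] = b, y = w[1:3] = aa, z = w[3:6] = abb.
Check: |xy| = 3 ≤ 5 and |y| = 2 ≥ 1. Reading y takes D from s3 back to s3, so every xyⁱz is accepted.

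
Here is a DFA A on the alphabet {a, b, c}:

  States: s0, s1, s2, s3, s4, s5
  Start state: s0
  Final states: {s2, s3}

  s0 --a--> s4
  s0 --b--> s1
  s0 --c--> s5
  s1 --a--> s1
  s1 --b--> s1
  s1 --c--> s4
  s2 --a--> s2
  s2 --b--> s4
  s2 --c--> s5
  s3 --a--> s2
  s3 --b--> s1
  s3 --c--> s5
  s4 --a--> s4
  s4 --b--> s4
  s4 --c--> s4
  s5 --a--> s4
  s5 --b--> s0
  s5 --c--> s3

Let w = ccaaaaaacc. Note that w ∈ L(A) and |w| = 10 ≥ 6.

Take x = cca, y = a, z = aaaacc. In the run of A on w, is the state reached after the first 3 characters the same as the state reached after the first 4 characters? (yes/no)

State sequence: s0 -c-> s5 -c-> s3 -a-> s2 -a-> s2

After x (step 3): s2. After xy (step 4): s2.
They match, so y = a drives A around a cycle from s2 back to itself; pumping y any number of times keeps A in s2 before reading z, and xyⁱz ∈ L(A) for every i ≥ 0.

yes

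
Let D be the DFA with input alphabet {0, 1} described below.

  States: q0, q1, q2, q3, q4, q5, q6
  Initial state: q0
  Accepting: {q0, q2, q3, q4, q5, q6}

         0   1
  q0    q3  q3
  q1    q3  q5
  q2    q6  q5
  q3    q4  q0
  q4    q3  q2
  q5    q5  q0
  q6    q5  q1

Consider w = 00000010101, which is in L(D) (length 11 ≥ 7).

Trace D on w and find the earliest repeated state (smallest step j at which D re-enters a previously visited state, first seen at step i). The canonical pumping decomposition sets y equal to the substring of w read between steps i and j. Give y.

Run of D on w = 0 0 0 0 0 0 1 0 1 0 1:
  step 0: q0  (start)
  step 1: q3  (read 0: q0→q3)
  step 2: q4  (read 0: q3→q4)
  step 3: q3  (read 0: q4→q3)   ← first repeat (q3 seen earlier)
  step 4: q4  (read 0: q3→q4)
  step 5: q3  (read 0: q4→q3)
  step 6: q4  (read 0: q3→q4)
  step 7: q2  (read 1: q4→q2)
  step 8: q6  (read 0: q2→q6)
  step 9: q1  (read 1: q6→q1)
  step 10: q3  (read 0: q1→q3)
  step 11: q0  (read 1: q3→q0)

So i = 1, j = 3, giving x = w[0:1] = 0, y = w[1:3] = 00, z = w[3:11] = 00010101.
Check: |xy| = 3 ≤ 7 and |y| = 2 ≥ 1. Reading y takes D from q3 back to q3, so every xyⁱz is accepted.
With |Q| = 7, pigeonhole forces a state repeat no later than step 7; the substring read between the first and second visits to that state can be pumped.

00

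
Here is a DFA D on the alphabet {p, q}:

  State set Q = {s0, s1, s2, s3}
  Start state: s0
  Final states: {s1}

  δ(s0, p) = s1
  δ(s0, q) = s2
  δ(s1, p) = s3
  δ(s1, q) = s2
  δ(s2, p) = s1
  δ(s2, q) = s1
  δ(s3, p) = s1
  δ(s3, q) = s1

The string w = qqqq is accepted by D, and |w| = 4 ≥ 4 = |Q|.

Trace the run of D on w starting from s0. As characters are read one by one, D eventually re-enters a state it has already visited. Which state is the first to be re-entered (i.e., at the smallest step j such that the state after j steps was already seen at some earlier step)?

s2

State sequence: s0 -q-> s2 -q-> s1 -q-> s2 -q-> s1
First repeat at step 3: s2 was already visited.

The earliest repeat is at step j = 3: D is in s2, which it already visited at step i = 1.
With |Q| = 4, pigeonhole forces a state repeat no later than step 4; the substring read between the first and second visits to that state can be pumped.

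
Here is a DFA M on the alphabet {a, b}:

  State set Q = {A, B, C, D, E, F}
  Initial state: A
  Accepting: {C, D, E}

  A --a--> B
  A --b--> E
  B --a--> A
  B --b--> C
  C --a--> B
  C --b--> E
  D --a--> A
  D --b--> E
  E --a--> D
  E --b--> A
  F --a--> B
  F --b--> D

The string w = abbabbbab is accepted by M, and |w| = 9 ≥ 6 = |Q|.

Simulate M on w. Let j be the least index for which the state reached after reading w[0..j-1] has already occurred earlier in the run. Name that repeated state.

Run of M on w = a b b a b b b a b:
  step 0: A  (start)
  step 1: B  (read a: A→B)
  step 2: C  (read b: B→C)
  step 3: E  (read b: C→E)
  step 4: D  (read a: E→D)
  step 5: E  (read b: D→E)   ← first repeat (E seen earlier)
  step 6: A  (read b: E→A)
  step 7: E  (read b: A→E)
  step 8: D  (read a: E→D)
  step 9: E  (read b: D→E)

The earliest repeat is at step j = 5: M is in E, which it already visited at step i = 3.
Since M has 6 states, any run of length ≥ 6 visits 6+1 states, so by pigeonhole some state repeats within the first 6 steps — that repeat gives the pumpable loop.

E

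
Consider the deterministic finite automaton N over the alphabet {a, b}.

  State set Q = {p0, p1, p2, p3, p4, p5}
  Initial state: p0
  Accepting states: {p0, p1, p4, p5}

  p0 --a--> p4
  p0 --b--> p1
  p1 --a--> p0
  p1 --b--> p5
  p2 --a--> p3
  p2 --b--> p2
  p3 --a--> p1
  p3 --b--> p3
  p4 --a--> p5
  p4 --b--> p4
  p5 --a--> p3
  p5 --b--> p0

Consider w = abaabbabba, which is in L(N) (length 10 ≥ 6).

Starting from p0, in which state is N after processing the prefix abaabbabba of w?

State sequence: p0 -a-> p4 -b-> p4 -a-> p5 -a-> p3 -b-> p3 -b-> p3 -a-> p1 -b-> p5 -b-> p0 -a-> p4

After reading 10 characters, N is in state p4.
(This kind of state-tracing is the core of the pumping-lemma construction: with 6 states, pigeonhole forces a repeat within the first 6 steps.)

p4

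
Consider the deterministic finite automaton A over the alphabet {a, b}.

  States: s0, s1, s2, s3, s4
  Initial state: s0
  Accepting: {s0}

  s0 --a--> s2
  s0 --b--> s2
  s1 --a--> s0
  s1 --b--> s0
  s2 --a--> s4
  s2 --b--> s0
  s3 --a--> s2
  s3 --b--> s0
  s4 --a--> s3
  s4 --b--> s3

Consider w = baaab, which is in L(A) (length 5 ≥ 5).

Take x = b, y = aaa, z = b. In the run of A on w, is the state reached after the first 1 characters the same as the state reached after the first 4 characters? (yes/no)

yes

Run of A on the first 4 characters of w = b a a a:
  step 0: s0  (start)
  step 1: s2  (read b: s0→s2)
  step 2: s4  (read a: s2→s4)
  step 3: s3  (read a: s4→s3)
  step 4: s2  (read a: s3→s2)

After x (step 1): s2. After xy (step 4): s2.
They match, so y = aaa drives A around a cycle from s2 back to itself; pumping y any number of times keeps A in s2 before reading z, and xyⁱz ∈ L(A) for every i ≥ 0.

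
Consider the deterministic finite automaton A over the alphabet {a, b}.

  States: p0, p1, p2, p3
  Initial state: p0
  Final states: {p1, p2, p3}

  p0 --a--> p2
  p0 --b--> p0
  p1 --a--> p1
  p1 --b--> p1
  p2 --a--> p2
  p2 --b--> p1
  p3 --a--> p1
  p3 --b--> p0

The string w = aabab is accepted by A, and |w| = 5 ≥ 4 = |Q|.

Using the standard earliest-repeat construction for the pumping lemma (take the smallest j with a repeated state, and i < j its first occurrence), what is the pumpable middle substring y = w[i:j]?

State sequence: p0 -a-> p2 -a-> p2 -b-> p1 -a-> p1 -b-> p1
First repeat at step 2: p2 was already visited.

So i = 1, j = 2, giving x = w[0:1] = a, y = w[1:2] = a, z = w[2:5] = bab.
Check: |xy| = 2 ≤ 4 and |y| = 1 ≥ 1. Reading y takes A from p2 back to p2, so every xyⁱz is accepted.

a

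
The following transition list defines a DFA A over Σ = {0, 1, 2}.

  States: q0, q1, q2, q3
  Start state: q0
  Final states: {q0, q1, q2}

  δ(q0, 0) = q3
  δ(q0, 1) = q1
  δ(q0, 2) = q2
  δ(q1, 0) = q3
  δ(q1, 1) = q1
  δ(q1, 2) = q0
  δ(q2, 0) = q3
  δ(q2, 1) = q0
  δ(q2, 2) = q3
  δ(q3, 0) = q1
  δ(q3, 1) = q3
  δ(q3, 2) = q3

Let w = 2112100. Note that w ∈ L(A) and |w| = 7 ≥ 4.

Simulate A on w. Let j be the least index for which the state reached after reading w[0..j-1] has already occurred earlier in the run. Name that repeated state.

q0

State sequence: q0 -2-> q2 -1-> q0 -1-> q1 -2-> q0 -1-> q1 -0-> q3 -0-> q1
First repeat at step 2: q0 was already visited.

The earliest repeat is at step j = 2: A is in q0, which it already visited at step i = 0.
Pumping length from the standard proof: p = 4 (the number of states). The repeated state found above gives |xy| = j ≤ 4 and |y| = j − i ≥ 1.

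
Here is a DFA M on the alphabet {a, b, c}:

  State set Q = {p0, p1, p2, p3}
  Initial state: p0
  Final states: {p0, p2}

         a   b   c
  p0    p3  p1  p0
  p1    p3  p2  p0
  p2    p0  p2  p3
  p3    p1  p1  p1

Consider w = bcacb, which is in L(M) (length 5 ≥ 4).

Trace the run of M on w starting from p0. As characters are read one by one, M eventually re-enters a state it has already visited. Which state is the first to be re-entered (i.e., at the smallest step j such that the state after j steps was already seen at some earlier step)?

p0

Run of M on w = b c a c b:
  step 0: p0  (start)
  step 1: p1  (read b: p0→p1)
  step 2: p0  (read c: p1→p0)   ← first repeat (p0 seen earlier)
  step 3: p3  (read a: p0→p3)
  step 4: p1  (read c: p3→p1)
  step 5: p2  (read b: p1→p2)

The earliest repeat is at step j = 2: M is in p0, which it already visited at step i = 0.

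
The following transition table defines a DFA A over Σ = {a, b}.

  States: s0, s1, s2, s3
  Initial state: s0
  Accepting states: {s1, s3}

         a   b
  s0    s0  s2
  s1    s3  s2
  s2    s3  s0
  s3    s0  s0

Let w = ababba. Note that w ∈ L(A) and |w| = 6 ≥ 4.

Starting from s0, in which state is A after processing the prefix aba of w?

Run of A on the first 3 characters of w = a b a:
  step 0: s0  (start)
  step 1: s0  (read a: s0→s0)
  step 2: s2  (read b: s0→s2)
  step 3: s3  (read a: s2→s3)

After reading 3 characters, A is in state s3.
(This kind of state-tracing is the core of the pumping-lemma construction: with 4 states, pigeonhole forces a repeat within the first 4 steps.)

s3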